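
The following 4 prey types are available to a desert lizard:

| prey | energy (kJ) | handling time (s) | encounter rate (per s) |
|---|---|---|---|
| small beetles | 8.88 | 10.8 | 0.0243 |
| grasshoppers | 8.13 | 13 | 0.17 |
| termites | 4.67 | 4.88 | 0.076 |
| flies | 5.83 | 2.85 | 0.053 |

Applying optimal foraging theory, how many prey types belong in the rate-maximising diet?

4

Profitabilities (E/h, kJ/s): flies 2.05, termites 0.957, small beetles 0.822, grasshoppers 0.625. Add prey in this order while the next type's profitability exceeds the intake rate on those already taken.
Rate on top 1: 0.2684. termites: 0.957 > 0.2684 → include.
Rate on top 2: 0.4362. small beetles: 0.822 > 0.4362 → include.
Rate on top 3: 0.493. grasshoppers: 0.625 > 0.493 → include.
Optimal diet: flies, termites, small beetles, grasshoppers — 4 of 4 types.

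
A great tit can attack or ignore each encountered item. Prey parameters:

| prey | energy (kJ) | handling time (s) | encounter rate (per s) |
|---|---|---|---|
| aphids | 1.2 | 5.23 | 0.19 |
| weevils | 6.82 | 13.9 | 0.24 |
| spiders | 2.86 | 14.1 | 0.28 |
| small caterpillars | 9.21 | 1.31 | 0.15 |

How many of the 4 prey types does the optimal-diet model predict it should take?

Profitabilities (E/h, kJ/s): small caterpillars 7.03, weevils 0.491, aphids 0.229, spiders 0.203. Add prey in this order while the next type's profitability exceeds the intake rate on those already taken.
Rate on top 1: 1.155. weevils: 0.491 < 1.155 → exclude; stop.
Optimal diet: small caterpillars — 1 of 4 types.

1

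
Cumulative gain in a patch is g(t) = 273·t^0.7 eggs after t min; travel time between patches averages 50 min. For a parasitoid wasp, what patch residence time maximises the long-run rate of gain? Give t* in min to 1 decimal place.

By the marginal value theorem, leave when the instantaneous gain rate g'(t) equals the habitat-wide average g(t)/(T + t).
g'(t) = 0.7·273·t^-0.3. Setting 0.7·273·t^-0.3 = 273·t^0.7/(50+t) gives 0.7(50+t) = t, so 0.30·t = 0.7×50.
t* = 0.7×50/0.30 = 116.7 min.

116.7 min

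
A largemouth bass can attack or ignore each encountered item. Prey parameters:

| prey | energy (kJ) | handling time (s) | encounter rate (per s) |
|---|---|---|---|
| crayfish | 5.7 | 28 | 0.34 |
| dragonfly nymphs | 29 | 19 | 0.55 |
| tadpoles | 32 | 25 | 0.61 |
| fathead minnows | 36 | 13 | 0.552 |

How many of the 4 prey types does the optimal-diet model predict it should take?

1

Rank by E/h (kJ/s): fathead minnows 2.77, dragonfly nymphs 1.53, tadpoles 1.28, crayfish 0.204. Include each in turn until the next type's E/h falls below the running intake rate.
Rate on top 1: 2.431. dragonfly nymphs: 1.53 < 2.431 → exclude; stop.
Optimal diet: fathead minnows — 1 of 4 types.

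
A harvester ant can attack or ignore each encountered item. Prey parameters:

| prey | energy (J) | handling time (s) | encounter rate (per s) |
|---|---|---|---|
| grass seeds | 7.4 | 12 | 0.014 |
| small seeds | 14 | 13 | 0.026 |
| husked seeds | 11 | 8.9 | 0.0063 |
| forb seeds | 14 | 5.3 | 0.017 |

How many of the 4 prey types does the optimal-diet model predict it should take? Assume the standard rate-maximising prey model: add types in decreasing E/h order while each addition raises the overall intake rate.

E/h in descending order: forb seeds 2.64, husked seeds 1.24, small seeds 1.08, grass seeds 0.617 J/s. The optimal diet is the largest prefix of this list for which every included type satisfies E_i/h_i > R on the types above it.
Rate on top 1: 0.2183. husked seeds: 1.24 > 0.2183 → include.
Rate on top 2: 0.2681. small seeds: 1.08 > 0.2681 → include.
Rate on top 3: 0.4523. grass seeds: 0.617 > 0.4523 → include.
Optimal diet: forb seeds, husked seeds, small seeds, grass seeds — 4 of 4 types.

4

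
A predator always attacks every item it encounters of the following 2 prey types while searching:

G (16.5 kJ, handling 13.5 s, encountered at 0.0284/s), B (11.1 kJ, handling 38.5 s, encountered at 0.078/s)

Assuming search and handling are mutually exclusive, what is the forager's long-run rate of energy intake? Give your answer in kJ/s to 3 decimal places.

R = (0.0284×16.5 + 0.078×11.1) / (1 + 0.0284×13.5 + 0.078×38.5) = 1.334/4.386 = 0.3042 kJ/s.

0.304 kJ/s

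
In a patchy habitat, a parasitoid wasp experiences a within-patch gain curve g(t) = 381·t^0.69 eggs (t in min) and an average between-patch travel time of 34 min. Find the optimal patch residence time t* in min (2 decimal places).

75.68 min

By the marginal value theorem, leave when the instantaneous gain rate g'(t) equals the habitat-wide average g(t)/(T + t).
g'(t) = 0.69·381·t^-0.31. Setting 0.69·381·t^-0.31 = 381·t^0.69/(34+t) gives 0.69(34+t) = t, so 0.31·t = 0.69×34.
t* = 0.69×34/0.31 = 75.68 min.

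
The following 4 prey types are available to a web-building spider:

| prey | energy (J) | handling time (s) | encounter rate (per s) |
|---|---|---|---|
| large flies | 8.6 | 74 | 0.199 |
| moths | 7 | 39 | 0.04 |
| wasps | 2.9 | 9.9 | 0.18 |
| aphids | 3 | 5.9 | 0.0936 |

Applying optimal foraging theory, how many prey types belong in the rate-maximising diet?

Profitabilities (E/h, J/s): aphids 0.508, wasps 0.293, moths 0.179, large flies 0.116. Add prey in this order while the next type's profitability exceeds the intake rate on those already taken.
Rate on top 1: 0.1809. wasps: 0.293 > 0.1809 → include.
Rate on top 2: 0.2408. moths: 0.179 < 0.2408 → exclude; stop.
Optimal diet: aphids, wasps — 2 of 4 types.

2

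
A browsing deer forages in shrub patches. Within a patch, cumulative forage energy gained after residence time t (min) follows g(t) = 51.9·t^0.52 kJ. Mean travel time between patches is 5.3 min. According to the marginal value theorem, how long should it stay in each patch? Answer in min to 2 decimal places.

Optimal t* satisfies g'(t*) = g(t*)/(T + t*).
g'(t) = 0.52·51.9·t^-0.48. Setting 0.52·51.9·t^-0.48 = 51.9·t^0.52/(5.3+t) gives 0.52(5.3+t) = t, so 0.48·t = 0.52×5.3.
t* = 0.52×5.3/0.48 = 5.742 min.

5.74 min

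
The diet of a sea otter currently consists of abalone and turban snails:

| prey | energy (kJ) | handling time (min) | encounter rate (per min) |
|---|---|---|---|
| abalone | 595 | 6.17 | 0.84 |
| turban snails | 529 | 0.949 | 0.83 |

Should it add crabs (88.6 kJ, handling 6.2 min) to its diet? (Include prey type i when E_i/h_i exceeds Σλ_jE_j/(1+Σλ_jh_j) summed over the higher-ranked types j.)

On abalone and turban snails alone, R = ΣλE/(1+Σλh) = 938.9/6.97 = 134.7 kJ/min.
Profitability of crabs: 88.6/6.2 = 14.29 kJ/min.
14.29 < 134.7, so adding crabs would lower the average — exclude it.

No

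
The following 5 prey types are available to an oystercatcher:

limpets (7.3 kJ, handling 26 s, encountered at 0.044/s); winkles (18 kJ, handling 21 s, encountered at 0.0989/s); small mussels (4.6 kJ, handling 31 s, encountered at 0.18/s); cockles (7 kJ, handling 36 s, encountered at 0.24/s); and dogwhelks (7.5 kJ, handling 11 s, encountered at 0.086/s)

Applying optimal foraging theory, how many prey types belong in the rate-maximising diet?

E/h in descending order: winkles 0.857, dogwhelks 0.682, limpets 0.281, cockles 0.194, small mussels 0.148 kJ/s. The optimal diet is the largest prefix of this list for which every included type satisfies E_i/h_i > R on the types above it.
Rate on top 1: 0.5786. dogwhelks: 0.682 > 0.5786 → include.
Rate on top 2: 0.6028. limpets: 0.281 < 0.6028 → exclude; stop.
Optimal diet: winkles, dogwhelks — 2 of 5 types.

2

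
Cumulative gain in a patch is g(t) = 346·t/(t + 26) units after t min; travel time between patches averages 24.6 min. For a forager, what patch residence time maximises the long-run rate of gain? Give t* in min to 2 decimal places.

25.29 min

Maximise g(t)/(T+t): set derivative to zero → g'(t)(T+t) = g(t).
g'(t) = 346·26/(t + 26)². Setting 346·26/(t+26)² = 346t/[(t+26)(24.6+t)] gives 26(24.6+t) = t(t+26), so t² = 26×24.6 = 639.6.
t* = √639.6 = 25.29 min.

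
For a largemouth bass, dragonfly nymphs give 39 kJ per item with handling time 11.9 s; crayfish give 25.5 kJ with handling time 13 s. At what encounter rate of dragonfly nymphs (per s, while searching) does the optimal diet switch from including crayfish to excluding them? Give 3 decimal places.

The zero-one rule: include crayfish iff E₂/h₂ > λE₁/(1+λh₁). Equality gives the switch point.
λE₁h₂ = E₂ + λE₂h₁ ⇒ λ = E₂/(E₁h₂ − E₂h₁) = 25.5/(507 − 303.4) = 0.1253 per s.

0.125 per s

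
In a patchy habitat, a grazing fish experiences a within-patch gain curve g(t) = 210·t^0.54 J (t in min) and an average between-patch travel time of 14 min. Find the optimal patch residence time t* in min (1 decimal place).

Maximise g(t)/(T+t): set derivative to zero → g'(t)(T+t) = g(t).
g'(t) = 0.54·210·t^-0.46. Setting 0.54·210·t^-0.46 = 210·t^0.54/(14+t) gives 0.54(14+t) = t, so 0.46·t = 0.54×14.
t* = 0.54×14/0.46 = 16.43 min.

16.4 min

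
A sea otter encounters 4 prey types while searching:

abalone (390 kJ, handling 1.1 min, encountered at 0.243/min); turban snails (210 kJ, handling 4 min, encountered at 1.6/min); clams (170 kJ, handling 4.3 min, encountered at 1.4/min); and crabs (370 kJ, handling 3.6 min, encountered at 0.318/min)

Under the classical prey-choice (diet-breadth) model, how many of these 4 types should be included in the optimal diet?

E/h in descending order: abalone 355, crabs 103, turban snails 52.5, clams 39.5 kJ/min. The optimal diet is the largest prefix of this list for which every included type satisfies E_i/h_i > R on the types above it.
Rate on top 1: 74.78. crabs: 103 > 74.78 → include.
Rate on top 2: 88.07. turban snails: 52.5 < 88.07 → exclude; stop.
Optimal diet: abalone, crabs — 2 of 4 types.

2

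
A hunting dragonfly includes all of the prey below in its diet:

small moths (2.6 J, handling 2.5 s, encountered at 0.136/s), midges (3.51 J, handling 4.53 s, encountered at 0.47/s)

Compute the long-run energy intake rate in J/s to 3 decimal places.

0.577 J/s

R = (0.136×2.6 + 0.47×3.51) / (1 + 0.136×2.5 + 0.47×4.53) = 2.003/3.469 = 0.5775 J/s.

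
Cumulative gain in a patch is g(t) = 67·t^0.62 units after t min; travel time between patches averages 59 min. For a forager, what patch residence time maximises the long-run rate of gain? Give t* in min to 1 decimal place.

Maximise g(t)/(T+t): set derivative to zero → g'(t)(T+t) = g(t).
g'(t) = 0.62·67·t^-0.38. Setting 0.62·67·t^-0.38 = 67·t^0.62/(59+t) gives 0.62(59+t) = t, so 0.38·t = 0.62×59.
t* = 0.62×59/0.38 = 96.26 min.

96.3 min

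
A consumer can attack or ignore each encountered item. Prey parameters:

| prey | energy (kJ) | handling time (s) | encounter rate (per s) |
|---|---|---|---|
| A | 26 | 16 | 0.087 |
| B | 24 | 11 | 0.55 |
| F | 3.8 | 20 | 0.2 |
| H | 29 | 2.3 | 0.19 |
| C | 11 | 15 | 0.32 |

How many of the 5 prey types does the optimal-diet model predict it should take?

Profitabilities (E/h, kJ/s): H 12.6, B 2.18, A 1.62, C 0.733, F 0.19. Add prey in this order while the next type's profitability exceeds the intake rate on those already taken.
Rate on top 1: 3.834. B: 2.18 < 3.834 → exclude; stop.
Optimal diet: H — 1 of 5 types.

1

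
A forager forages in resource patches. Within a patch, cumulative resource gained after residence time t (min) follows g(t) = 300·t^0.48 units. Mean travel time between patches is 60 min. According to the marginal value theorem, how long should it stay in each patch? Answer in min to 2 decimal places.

Maximise g(t)/(T+t): set derivative to zero → g'(t)(T+t) = g(t).
g'(t) = 0.48·300·t^-0.52. Setting 0.48·300·t^-0.52 = 300·t^0.48/(60+t) gives 0.48(60+t) = t, so 0.52·t = 0.48×60.
t* = 0.48×60/0.52 = 55.38 min.

55.38 min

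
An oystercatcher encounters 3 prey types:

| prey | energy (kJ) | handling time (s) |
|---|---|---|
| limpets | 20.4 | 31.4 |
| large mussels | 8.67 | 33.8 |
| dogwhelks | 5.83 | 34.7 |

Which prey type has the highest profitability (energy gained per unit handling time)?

limpets

Profitability E/h (kJ/s): limpets = 20.4/31.4 = 0.65, large mussels = 8.67/33.8 = 0.257, dogwhelks = 5.83/34.7 = 0.168.
Ranked: limpets > large mussels > dogwhelks.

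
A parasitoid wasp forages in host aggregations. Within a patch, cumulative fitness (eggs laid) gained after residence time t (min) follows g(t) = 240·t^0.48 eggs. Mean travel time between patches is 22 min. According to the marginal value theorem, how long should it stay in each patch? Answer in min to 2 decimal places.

Maximise g(t)/(T+t): set derivative to zero → g'(t)(T+t) = g(t).
g'(t) = 0.48·240·t^-0.52. Setting 0.48·240·t^-0.52 = 240·t^0.48/(22+t) gives 0.48(22+t) = t, so 0.52·t = 0.48×22.
t* = 0.48×22/0.52 = 20.31 min.

20.31 min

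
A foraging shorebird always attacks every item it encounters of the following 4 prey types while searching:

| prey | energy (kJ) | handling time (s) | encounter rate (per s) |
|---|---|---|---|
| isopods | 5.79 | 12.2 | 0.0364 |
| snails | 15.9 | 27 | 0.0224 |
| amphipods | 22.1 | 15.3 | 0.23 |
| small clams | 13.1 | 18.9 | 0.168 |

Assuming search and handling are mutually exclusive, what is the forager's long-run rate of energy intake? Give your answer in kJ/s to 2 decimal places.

Energy encountered per unit search time: 0.0364×5.79 + 0.0224×15.9 + 0.23×22.1 + 0.168×13.1 = 7.851 kJ/s.
Handling time per unit search time: 0.0364×12.2 + 0.0224×27 + 0.23×15.3 + 0.168×18.9 = 7.743.
Rate = 7.851/(1 + 7.743) = 0.8979 kJ/s.

0.90 kJ/s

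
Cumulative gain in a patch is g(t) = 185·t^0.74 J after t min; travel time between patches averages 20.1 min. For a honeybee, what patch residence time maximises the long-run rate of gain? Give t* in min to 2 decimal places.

By the marginal value theorem, leave when the instantaneous gain rate g'(t) equals the habitat-wide average g(t)/(T + t).
g'(t) = 0.74·185·t^-0.26. Setting 0.74·185·t^-0.26 = 185·t^0.74/(20.1+t) gives 0.74(20.1+t) = t, so 0.26·t = 0.74×20.1.
t* = 0.74×20.1/0.26 = 57.21 min.

57.21 min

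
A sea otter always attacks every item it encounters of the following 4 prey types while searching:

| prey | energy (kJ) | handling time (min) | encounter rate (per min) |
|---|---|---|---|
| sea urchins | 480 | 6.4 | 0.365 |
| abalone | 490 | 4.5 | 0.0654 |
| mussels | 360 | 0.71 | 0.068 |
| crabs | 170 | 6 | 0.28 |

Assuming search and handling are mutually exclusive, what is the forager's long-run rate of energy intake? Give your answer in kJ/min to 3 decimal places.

52.127 kJ/min

Energy encountered per unit search time: 0.365×480 + 0.0654×490 + 0.068×360 + 0.28×170 = 279.3 kJ/min.
Handling time per unit search time: 0.365×6.4 + 0.0654×4.5 + 0.068×0.71 + 0.28×6 = 4.359.
Rate = 279.3/(1 + 4.359) = 52.13 kJ/min.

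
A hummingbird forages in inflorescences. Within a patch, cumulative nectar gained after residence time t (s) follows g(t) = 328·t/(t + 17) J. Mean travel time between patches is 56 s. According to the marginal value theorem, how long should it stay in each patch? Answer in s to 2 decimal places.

Optimal t* satisfies g'(t*) = g(t*)/(T + t*).
g'(t) = 328·17/(t + 17)². Setting 328·17/(t+17)² = 328t/[(t+17)(56+t)] gives 17(56+t) = t(t+17), so t² = 17×56 = 952.
t* = √952 = 30.85 s.

30.85 s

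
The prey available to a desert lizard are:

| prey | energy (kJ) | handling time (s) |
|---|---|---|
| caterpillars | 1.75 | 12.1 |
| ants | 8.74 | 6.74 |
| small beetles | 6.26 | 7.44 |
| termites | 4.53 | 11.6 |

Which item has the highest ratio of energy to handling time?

Profitability E/h (kJ/s): caterpillars = 1.75/12.1 = 0.145, ants = 8.74/6.74 = 1.3, small beetles = 6.26/7.44 = 0.841, termites = 4.53/11.6 = 0.391.
Ranked: ants > small beetles > termites > caterpillars.

ants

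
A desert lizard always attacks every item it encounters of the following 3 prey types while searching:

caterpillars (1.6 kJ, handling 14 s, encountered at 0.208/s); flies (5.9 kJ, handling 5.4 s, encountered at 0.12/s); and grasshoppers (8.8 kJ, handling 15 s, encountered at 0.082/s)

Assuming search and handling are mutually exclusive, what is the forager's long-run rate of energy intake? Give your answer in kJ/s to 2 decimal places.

Energy encountered per unit search time: 0.208×1.6 + 0.12×5.9 + 0.082×8.8 = 1.762 kJ/s.
Handling time per unit search time: 0.208×14 + 0.12×5.4 + 0.082×15 = 4.79.
Rate = 1.762/(1 + 4.79) = 0.3044 kJ/s.

0.30 kJ/s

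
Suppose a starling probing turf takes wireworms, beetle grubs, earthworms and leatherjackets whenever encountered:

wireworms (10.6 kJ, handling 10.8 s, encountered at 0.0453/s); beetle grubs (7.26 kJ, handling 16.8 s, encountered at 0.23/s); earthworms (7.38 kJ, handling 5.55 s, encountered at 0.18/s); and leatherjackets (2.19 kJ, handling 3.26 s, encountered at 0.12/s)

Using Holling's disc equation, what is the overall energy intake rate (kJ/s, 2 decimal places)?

0.55 kJ/s

R = (0.0453×10.6 + 0.23×7.26 + 0.18×7.38 + 0.12×2.19) / (1 + 0.0453×10.8 + 0.23×16.8 + 0.18×5.55 + 0.12×3.26) = 3.741/6.743 = 0.5548 kJ/s.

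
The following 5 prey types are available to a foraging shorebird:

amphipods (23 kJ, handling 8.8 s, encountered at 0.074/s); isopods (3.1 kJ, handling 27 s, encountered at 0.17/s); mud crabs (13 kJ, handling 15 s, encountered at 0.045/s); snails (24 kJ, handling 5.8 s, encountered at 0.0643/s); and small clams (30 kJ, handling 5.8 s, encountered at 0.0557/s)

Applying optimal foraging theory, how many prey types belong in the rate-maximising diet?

Profitabilities (E/h, kJ/s): small clams 5.17, snails 4.14, amphipods 2.61, mud crabs 0.867, isopods 0.115. Add prey in this order while the next type's profitability exceeds the intake rate on those already taken.
Rate on top 1: 1.263. snails: 4.14 > 1.263 → include.
Rate on top 2: 1.895. amphipods: 2.61 > 1.895 → include.
Rate on top 3: 2.094. mud crabs: 0.867 < 2.094 → exclude; stop.
Optimal diet: small clams, snails, amphipods — 3 of 5 types.

3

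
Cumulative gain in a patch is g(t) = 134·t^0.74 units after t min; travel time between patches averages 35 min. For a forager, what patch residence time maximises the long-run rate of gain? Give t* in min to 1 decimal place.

By the marginal value theorem, leave when the instantaneous gain rate g'(t) equals the habitat-wide average g(t)/(T + t).
g'(t) = 0.74·134·t^-0.26. Setting 0.74·134·t^-0.26 = 134·t^0.74/(35+t) gives 0.74(35+t) = t, so 0.26·t = 0.74×35.
t* = 0.74×35/0.26 = 99.62 min.

99.6 min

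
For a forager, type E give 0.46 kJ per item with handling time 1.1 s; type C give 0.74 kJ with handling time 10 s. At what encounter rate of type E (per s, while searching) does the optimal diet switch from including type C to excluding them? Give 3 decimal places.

The zero-one rule: include type C iff E₂/h₂ > λE₁/(1+λh₁). Equality gives the switch point.
λE₁h₂ = E₂ + λE₂h₁ ⇒ λ = E₂/(E₁h₂ − E₂h₁) = 0.74/(4.6 − 0.814) = 0.1955 per s.

0.195 per s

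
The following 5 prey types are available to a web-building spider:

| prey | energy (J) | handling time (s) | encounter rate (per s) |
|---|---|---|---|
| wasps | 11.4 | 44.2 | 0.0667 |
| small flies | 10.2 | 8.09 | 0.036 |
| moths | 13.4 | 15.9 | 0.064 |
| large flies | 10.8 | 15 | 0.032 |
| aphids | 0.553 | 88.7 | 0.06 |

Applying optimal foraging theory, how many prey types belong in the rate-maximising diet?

Rank by E/h (J/s): small flies 1.26, moths 0.843, large flies 0.72, wasps 0.258, aphids 0.00623. Include each in turn until the next type's E/h falls below the running intake rate.
Rate on top 1: 0.2844. moths: 0.843 > 0.2844 → include.
Rate on top 2: 0.5305. large flies: 0.72 > 0.5305 → include.
Rate on top 3: 0.5631. wasps: 0.258 < 0.5631 → exclude; stop.
Optimal diet: small flies, moths, large flies — 3 of 5 types.

3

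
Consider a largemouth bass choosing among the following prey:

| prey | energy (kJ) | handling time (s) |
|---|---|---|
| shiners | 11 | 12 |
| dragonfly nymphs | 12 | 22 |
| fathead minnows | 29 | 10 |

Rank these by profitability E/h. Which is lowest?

Profitability E/h (kJ/s): shiners = 11/12 = 0.917, dragonfly nymphs = 12/22 = 0.545, fathead minnows = 29/10 = 2.9.
Ranked: fathead minnows > shiners > dragonfly nymphs.

dragonfly nymphs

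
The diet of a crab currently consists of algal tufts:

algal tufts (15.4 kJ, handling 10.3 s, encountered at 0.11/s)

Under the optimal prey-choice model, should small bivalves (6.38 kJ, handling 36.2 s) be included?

No

Current rate: (0.11×15.4)/(1 + 0.11×10.3) = 0.7942 kJ/s.
Profitability of small bivalves: 6.38/36.2 = 0.1762 kJ/s.
0.1762 < 0.7942, so adding small bivalves would lower the average — exclude it.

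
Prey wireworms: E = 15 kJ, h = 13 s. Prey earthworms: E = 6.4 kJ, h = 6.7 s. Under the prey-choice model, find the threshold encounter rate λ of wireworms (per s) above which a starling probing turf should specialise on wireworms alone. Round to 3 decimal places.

0.370 per s

The zero-one rule: include earthworms iff E₂/h₂ > λE₁/(1+λh₁). Equality gives the switch point.
λE₁h₂ = E₂ + λE₂h₁ ⇒ λ = E₂/(E₁h₂ − E₂h₁) = 6.4/(100.5 − 83.2) = 0.3699 per s.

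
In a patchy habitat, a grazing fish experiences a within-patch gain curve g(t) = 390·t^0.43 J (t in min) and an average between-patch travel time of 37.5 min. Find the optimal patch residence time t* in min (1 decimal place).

Optimal t* satisfies g'(t*) = g(t*)/(T + t*).
g'(t) = 0.43·390·t^-0.57. Setting 0.43·390·t^-0.57 = 390·t^0.43/(37.5+t) gives 0.43(37.5+t) = t, so 0.57·t = 0.43×37.5.
t* = 0.43×37.5/0.57 = 28.29 min.

28.3 min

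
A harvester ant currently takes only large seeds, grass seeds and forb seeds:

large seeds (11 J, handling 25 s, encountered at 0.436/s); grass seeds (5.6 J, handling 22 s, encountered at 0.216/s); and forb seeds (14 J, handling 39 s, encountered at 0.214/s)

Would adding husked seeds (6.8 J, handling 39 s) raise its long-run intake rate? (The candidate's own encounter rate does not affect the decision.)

Current rate: (0.436×11 + 0.216×5.6 + 0.214×14)/(1 + 0.436×25 + 0.216×22 + 0.214×39) = 0.3601 J/s.
Profitability of husked seeds: 6.8/39 = 0.1744 J/s.
Since 0.1744 < R, time spent handling husked seeds is better spent searching.

No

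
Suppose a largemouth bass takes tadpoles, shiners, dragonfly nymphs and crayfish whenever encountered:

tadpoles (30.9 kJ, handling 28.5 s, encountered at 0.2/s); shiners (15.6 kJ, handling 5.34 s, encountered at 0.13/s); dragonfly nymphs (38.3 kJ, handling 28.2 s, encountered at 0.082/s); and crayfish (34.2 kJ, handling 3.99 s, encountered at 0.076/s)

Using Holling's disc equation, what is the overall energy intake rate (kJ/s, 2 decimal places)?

R = (0.2×30.9 + 0.13×15.6 + 0.082×38.3 + 0.076×34.2) / (1 + 0.2×28.5 + 0.13×5.34 + 0.082×28.2 + 0.076×3.99) = 13.95/10.01 = 1.393 kJ/s.

1.39 kJ/s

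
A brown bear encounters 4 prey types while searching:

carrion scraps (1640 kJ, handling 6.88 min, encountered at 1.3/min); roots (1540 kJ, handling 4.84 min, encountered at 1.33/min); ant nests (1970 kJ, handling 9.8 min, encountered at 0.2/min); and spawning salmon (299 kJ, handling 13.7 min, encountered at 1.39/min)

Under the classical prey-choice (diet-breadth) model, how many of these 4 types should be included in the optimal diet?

Rank by E/h (kJ/min): roots 318, carrion scraps 238, ant nests 201, spawning salmon 21.8. Include each in turn until the next type's E/h falls below the running intake rate.
Rate on top 1: 275.4. carrion scraps: 238 < 275.4 → exclude; stop.
Optimal diet: roots — 1 of 4 types.

1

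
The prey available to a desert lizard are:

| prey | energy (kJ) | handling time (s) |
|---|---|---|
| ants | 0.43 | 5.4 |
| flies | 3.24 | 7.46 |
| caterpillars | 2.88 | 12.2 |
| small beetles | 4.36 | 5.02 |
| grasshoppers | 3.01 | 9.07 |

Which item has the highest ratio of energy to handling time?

In descending order of E/h:
small beetles: 4.36/5.02 = 0.869 kJ/s
flies: 3.24/7.46 = 0.434 kJ/s
grasshoppers: 3.01/9.07 = 0.332 kJ/s
caterpillars: 2.88/12.2 = 0.236 kJ/s
ants: 0.43/5.4 = 0.0796 kJ/s

small beetles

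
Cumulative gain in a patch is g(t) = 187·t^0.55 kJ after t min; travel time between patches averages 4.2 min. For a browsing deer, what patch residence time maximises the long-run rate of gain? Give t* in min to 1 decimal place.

5.1 min

Maximise g(t)/(T+t): set derivative to zero → g'(t)(T+t) = g(t).
g'(t) = 0.55·187·t^-0.45. Setting 0.55·187·t^-0.45 = 187·t^0.55/(4.2+t) gives 0.55(4.2+t) = t, so 0.45·t = 0.55×4.2.
t* = 0.55×4.2/0.45 = 5.133 min.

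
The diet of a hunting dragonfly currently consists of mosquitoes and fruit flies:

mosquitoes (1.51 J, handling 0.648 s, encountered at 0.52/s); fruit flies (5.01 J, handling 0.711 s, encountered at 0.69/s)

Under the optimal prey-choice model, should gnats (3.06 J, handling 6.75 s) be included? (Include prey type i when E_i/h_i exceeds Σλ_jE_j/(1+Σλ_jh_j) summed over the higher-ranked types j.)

Current rate: (0.52×1.51 + 0.69×5.01)/(1 + 0.52×0.648 + 0.69×0.711) = 2.321 J/s.
gnats: E/h = 3.06/6.75 = 0.4533 J/s.
0.4533 < 2.321, so adding gnats would lower the average — exclude it.

No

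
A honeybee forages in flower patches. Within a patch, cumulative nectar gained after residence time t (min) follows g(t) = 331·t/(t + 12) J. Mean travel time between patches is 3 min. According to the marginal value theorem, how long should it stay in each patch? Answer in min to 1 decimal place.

By the marginal value theorem, leave when the instantaneous gain rate g'(t) equals the habitat-wide average g(t)/(T + t).
g'(t) = 331·12/(t + 12)². Setting 331·12/(t+12)² = 331t/[(t+12)(3+t)] gives 12(3+t) = t(t+12), so t² = 12×3 = 36.
t* = √36 = 6 min.

6.0 min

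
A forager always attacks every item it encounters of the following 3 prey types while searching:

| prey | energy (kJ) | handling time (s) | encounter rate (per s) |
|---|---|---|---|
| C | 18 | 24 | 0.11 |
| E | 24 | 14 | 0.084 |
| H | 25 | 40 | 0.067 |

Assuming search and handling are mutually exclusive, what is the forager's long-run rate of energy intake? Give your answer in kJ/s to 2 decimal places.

Energy encountered per unit search time: 0.11×18 + 0.084×24 + 0.067×25 = 5.671 kJ/s.
Handling time per unit search time: 0.11×24 + 0.084×14 + 0.067×40 = 6.496.
Rate = 5.671/(1 + 6.496) = 0.7565 kJ/s.

0.76 kJ/s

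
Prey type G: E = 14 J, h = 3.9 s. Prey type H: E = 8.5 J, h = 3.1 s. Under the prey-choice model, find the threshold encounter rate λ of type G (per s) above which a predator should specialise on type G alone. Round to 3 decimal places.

0.829 per s

The zero-one rule: include type H iff E₂/h₂ > λE₁/(1+λh₁). Equality gives the switch point.
λE₁h₂ = E₂ + λE₂h₁ ⇒ λ = E₂/(E₁h₂ − E₂h₁) = 8.5/(43.4 − 33.15) = 0.8293 per s.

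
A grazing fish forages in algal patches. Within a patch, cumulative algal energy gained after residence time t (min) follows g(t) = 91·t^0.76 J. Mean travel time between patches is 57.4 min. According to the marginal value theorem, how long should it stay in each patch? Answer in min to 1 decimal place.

By the marginal value theorem, leave when the instantaneous gain rate g'(t) equals the habitat-wide average g(t)/(T + t).
g'(t) = 0.76·91·t^-0.24. Setting 0.76·91·t^-0.24 = 91·t^0.76/(57.4+t) gives 0.76(57.4+t) = t, so 0.24·t = 0.76×57.4.
t* = 0.76×57.4/0.24 = 181.8 min.

181.8 min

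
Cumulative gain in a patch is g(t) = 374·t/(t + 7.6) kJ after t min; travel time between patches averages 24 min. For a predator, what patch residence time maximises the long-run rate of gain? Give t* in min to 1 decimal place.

13.5 min

Maximise g(t)/(T+t): set derivative to zero → g'(t)(T+t) = g(t).
g'(t) = 374·7.6/(t + 7.6)². Setting 374·7.6/(t+7.6)² = 374t/[(t+7.6)(24+t)] gives 7.6(24+t) = t(t+7.6), so t² = 7.6×24 = 182.4.
t* = √182.4 = 13.51 min.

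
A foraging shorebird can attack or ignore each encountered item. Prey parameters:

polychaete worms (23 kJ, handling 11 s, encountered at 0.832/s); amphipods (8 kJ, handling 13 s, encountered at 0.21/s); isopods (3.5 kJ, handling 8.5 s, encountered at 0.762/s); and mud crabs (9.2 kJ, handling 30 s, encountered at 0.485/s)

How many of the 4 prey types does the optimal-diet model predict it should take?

1

E/h in descending order: polychaete worms 2.09, amphipods 0.615, isopods 0.412, mud crabs 0.307 kJ/s. The optimal diet is the largest prefix of this list for which every included type satisfies E_i/h_i > R on the types above it.
Rate on top 1: 1.885. amphipods: 0.615 < 1.885 → exclude; stop.
Optimal diet: polychaete worms — 1 of 4 types.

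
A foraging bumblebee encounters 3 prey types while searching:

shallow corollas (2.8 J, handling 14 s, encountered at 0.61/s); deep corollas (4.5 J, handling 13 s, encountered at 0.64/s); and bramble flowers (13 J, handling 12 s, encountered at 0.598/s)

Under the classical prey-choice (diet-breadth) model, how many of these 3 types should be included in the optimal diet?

Rank by E/h (J/s): bramble flowers 1.08, deep corollas 0.346, shallow corollas 0.2. Include each in turn until the next type's E/h falls below the running intake rate.
Rate on top 1: 0.9508. deep corollas: 0.346 < 0.9508 → exclude; stop.
Optimal diet: bramble flowers — 1 of 3 types.

1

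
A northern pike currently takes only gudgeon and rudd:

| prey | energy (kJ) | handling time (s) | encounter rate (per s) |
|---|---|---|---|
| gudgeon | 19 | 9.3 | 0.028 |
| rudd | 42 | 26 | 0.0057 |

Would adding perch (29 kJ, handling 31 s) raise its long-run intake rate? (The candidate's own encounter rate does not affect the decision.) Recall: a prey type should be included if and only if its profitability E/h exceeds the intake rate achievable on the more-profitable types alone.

Yes

On gudgeon and rudd alone, R = ΣλE/(1+Σλh) = 0.7714/1.409 = 0.5476 kJ/s.
Profitability of perch: 29/31 = 0.9355 kJ/s.
0.9355 > 0.5476, so adding perch raises the average — include it.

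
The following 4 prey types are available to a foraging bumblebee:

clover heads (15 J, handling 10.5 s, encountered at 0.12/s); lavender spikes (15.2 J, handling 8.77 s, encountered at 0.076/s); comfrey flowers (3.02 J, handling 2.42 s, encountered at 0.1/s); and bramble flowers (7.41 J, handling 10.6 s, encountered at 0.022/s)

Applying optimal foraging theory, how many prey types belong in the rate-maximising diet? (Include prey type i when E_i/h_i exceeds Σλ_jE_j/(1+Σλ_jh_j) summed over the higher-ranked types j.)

3

Profitabilities (E/h, J/s): lavender spikes 1.73, clover heads 1.43, comfrey flowers 1.25, bramble flowers 0.699. Add prey in this order while the next type's profitability exceeds the intake rate on those already taken.
Rate on top 1: 0.6932. clover heads: 1.43 > 0.6932 → include.
Rate on top 2: 1.01. comfrey flowers: 1.25 > 1.01 → include.
Rate on top 3: 1.028. bramble flowers: 0.699 < 1.028 → exclude; stop.
Optimal diet: lavender spikes, clover heads, comfrey flowers — 3 of 4 types.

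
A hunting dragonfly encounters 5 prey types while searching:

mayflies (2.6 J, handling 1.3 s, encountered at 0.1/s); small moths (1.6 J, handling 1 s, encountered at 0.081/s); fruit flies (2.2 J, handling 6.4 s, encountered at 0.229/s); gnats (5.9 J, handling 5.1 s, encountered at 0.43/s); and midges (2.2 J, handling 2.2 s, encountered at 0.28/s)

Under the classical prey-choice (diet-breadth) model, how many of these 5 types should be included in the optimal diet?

4

E/h in descending order: mayflies 2, small moths 1.6, gnats 1.16, midges 1, fruit flies 0.344 J/s. The optimal diet is the largest prefix of this list for which every included type satisfies E_i/h_i > R on the types above it.
Rate on top 1: 0.2301. small moths: 1.6 > 0.2301 → include.
Rate on top 2: 0.3217. gnats: 1.16 > 0.3217 → include.
Rate on top 3: 0.8598. midges: 1 > 0.8598 → include.
Rate on top 4: 0.8812. fruit flies: 0.344 < 0.8812 → exclude; stop.
Optimal diet: mayflies, small moths, gnats, midges — 4 of 5 types.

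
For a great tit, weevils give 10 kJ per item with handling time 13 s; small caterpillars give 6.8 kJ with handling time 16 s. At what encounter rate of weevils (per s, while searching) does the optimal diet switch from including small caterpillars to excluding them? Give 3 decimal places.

0.095 per s

At the threshold, the rate on weevils alone equals the profitability of small caterpillars: λ·10/(1 + λ·13) = 6.8/16 = 0.425.
Rearranging, λ(10 − 0.425×13) = 0.425, so λ = 0.425/4.475 = 0.09497 per s.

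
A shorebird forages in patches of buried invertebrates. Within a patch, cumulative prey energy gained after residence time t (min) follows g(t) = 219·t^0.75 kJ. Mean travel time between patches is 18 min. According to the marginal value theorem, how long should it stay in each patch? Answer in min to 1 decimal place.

54.0 min

Optimal t* satisfies g'(t*) = g(t*)/(T + t*).
g'(t) = 0.75·219·t^-0.25. Setting 0.75·219·t^-0.25 = 219·t^0.75/(18+t) gives 0.75(18+t) = t, so 0.25·t = 0.75×18.
t* = 0.75×18/0.25 = 54 min.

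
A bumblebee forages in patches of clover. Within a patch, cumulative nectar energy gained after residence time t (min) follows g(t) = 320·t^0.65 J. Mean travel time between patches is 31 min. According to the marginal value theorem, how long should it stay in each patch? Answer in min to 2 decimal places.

57.57 min

Optimal t* satisfies g'(t*) = g(t*)/(T + t*).
g'(t) = 0.65·320·t^-0.35. Setting 0.65·320·t^-0.35 = 320·t^0.65/(31+t) gives 0.65(31+t) = t, so 0.35·t = 0.65×31.
t* = 0.65×31/0.35 = 57.57 min.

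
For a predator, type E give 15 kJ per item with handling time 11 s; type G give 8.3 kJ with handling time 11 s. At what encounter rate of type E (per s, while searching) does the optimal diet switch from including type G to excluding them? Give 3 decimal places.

0.113 per s

At the threshold, the rate on type E alone equals the profitability of type G: λ·15/(1 + λ·11) = 8.3/11 = 0.7545.
Rearranging, λ(15 − 0.7545×11) = 0.7545, so λ = 0.7545/6.7 = 0.1126 per s.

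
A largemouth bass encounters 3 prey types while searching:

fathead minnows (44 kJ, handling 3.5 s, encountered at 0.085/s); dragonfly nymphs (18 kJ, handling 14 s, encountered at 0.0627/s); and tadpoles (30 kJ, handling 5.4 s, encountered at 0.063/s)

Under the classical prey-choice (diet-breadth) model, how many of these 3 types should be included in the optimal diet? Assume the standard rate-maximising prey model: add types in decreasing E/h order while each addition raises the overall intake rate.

Profitabilities (E/h, kJ/s): fathead minnows 12.6, tadpoles 5.56, dragonfly nymphs 1.29. Add prey in this order while the next type's profitability exceeds the intake rate on those already taken.
Rate on top 1: 2.882. tadpoles: 5.56 > 2.882 → include.
Rate on top 2: 3.438. dragonfly nymphs: 1.29 < 3.438 → exclude; stop.
Optimal diet: fathead minnows, tadpoles — 2 of 3 types.

2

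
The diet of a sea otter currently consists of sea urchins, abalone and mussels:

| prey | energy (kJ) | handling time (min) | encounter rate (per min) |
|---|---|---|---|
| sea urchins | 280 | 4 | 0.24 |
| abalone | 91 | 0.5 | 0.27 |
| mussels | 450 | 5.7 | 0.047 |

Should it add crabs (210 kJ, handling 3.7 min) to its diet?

Yes

Intake rate on the current diet: R = (0.24×280 + 0.27×91 + 0.047×450) / (1 + 0.24×4 + 0.27×0.5 + 0.047×5.7) = 112.9/2.363 = 47.79 kJ/min.
crabs: E/h = 210/3.7 = 56.76 kJ/min.
56.76 > 47.79, so adding crabs raises the average — include it.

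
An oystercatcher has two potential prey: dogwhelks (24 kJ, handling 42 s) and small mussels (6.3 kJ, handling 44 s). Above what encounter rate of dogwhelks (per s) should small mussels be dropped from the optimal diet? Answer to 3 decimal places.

0.008 per s

Drop small mussels once their profitability E₂/h₂ falls below the rate achievable on dogwhelks alone: E₂/h₂ = λE₁/(1 + λh₁).
Solve for λ: λE₁h₂ = E₂(1 + λh₁) → λ(E₁h₂ − E₂h₁) = E₂ → λ = E₂/(E₁h₂ − E₂h₁).
λ = 6.3/(24×44 − 6.3×42) = 6.3/791.4 = 0.007961 per s.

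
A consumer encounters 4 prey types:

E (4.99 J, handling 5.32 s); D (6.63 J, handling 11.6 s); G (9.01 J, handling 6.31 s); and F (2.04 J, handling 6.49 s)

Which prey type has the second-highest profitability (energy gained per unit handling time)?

Profitability E/h (J/s): E = 4.99/5.32 = 0.938, D = 6.63/11.6 = 0.572, G = 9.01/6.31 = 1.43, F = 2.04/6.49 = 0.314.
Ranked: G > E > D > F.

E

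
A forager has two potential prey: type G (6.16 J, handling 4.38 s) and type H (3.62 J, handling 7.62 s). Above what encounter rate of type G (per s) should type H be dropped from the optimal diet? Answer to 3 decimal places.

0.116 per s

The zero-one rule: include type H iff E₂/h₂ > λE₁/(1+λh₁). Equality gives the switch point.
λE₁h₂ = E₂ + λE₂h₁ ⇒ λ = E₂/(E₁h₂ − E₂h₁) = 3.62/(46.94 − 15.86) = 0.1165 per s.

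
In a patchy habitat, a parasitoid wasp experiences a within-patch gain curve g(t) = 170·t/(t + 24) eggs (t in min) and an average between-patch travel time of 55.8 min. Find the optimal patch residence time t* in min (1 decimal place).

36.6 min

By the marginal value theorem, leave when the instantaneous gain rate g'(t) equals the habitat-wide average g(t)/(T + t).
g'(t) = 170·24/(t + 24)². Setting 170·24/(t+24)² = 170t/[(t+24)(55.8+t)] gives 24(55.8+t) = t(t+24), so t² = 24×55.8 = 1339.
t* = √1339 = 36.6 min.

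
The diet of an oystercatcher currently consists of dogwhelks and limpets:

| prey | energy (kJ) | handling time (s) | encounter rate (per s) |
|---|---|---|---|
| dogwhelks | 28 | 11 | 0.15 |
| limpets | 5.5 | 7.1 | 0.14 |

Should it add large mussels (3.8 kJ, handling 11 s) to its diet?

Intake rate on the current diet: R = (0.15×28 + 0.14×5.5) / (1 + 0.15×11 + 0.14×7.1) = 4.97/3.644 = 1.364 kJ/s.
large mussels: E/h = 3.8/11 = 0.3455 kJ/s.
Since 0.3455 < R, time spent handling large mussels is better spent searching.

No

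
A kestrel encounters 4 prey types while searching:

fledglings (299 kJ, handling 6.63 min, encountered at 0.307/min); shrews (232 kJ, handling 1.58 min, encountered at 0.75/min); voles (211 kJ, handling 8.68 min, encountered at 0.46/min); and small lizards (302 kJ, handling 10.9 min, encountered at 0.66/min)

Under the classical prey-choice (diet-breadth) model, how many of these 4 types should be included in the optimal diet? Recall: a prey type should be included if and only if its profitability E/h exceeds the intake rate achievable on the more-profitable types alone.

1

E/h in descending order: shrews 147, fledglings 45.1, small lizards 27.7, voles 24.3 kJ/min. The optimal diet is the largest prefix of this list for which every included type satisfies E_i/h_i > R on the types above it.
Rate on top 1: 79.63. fledglings: 45.1 < 79.63 → exclude; stop.
Optimal diet: shrews — 1 of 4 types.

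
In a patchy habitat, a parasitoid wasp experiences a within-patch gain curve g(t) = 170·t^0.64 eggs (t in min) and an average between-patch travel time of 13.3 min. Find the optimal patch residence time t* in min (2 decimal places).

23.64 min

By the marginal value theorem, leave when the instantaneous gain rate g'(t) equals the habitat-wide average g(t)/(T + t).
g'(t) = 0.64·170·t^-0.36. Setting 0.64·170·t^-0.36 = 170·t^0.64/(13.3+t) gives 0.64(13.3+t) = t, so 0.36·t = 0.64×13.3.
t* = 0.64×13.3/0.36 = 23.64 min.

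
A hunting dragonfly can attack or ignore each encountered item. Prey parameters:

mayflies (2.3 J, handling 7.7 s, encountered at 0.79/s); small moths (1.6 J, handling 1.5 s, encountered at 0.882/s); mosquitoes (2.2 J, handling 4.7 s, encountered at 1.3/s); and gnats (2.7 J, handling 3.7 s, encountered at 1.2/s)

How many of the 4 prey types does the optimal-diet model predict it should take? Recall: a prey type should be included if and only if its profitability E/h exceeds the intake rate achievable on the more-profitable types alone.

2

Rank by E/h (J/s): small moths 1.07, gnats 0.73, mosquitoes 0.468, mayflies 0.299. Include each in turn until the next type's E/h falls below the running intake rate.
Rate on top 1: 0.6075. gnats: 0.73 > 0.6075 → include.
Rate on top 2: 0.6877. mosquitoes: 0.468 < 0.6877 → exclude; stop.
Optimal diet: small moths, gnats — 2 of 4 types.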